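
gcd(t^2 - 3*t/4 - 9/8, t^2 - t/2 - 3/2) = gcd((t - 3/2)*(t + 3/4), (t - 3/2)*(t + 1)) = t - 3/2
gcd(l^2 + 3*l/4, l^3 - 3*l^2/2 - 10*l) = l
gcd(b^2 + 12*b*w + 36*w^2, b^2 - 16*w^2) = 1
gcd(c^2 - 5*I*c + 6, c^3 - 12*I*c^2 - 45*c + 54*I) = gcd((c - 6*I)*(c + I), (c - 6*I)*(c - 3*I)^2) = c - 6*I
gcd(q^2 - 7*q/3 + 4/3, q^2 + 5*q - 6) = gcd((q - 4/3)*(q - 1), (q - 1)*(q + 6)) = q - 1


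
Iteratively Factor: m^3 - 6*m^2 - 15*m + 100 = (m - 5)*(m^2 - m - 20) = (m - 5)*(m + 4)*(m - 5)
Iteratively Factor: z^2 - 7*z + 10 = (z - 5)*(z - 2)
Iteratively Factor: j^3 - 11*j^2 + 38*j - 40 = (j - 4)*(j^2 - 7*j + 10) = (j - 5)*(j - 4)*(j - 2)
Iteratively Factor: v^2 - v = (v)*(v - 1)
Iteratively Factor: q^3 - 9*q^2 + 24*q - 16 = (q - 4)*(q^2 - 5*q + 4) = (q - 4)^2*(q - 1)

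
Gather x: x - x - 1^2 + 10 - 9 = 0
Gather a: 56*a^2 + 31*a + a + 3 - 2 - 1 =56*a^2 + 32*a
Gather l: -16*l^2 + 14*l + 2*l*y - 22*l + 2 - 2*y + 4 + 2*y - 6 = -16*l^2 + l*(2*y - 8)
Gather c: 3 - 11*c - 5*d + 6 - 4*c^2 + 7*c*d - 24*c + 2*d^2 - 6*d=-4*c^2 + c*(7*d - 35) + 2*d^2 - 11*d + 9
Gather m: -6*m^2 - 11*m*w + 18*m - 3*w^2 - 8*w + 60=-6*m^2 + m*(18 - 11*w) - 3*w^2 - 8*w + 60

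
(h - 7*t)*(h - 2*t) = h^2 - 9*h*t + 14*t^2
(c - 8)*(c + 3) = c^2 - 5*c - 24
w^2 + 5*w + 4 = (w + 1)*(w + 4)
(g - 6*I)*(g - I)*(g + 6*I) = g^3 - I*g^2 + 36*g - 36*I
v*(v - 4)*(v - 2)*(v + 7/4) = v^4 - 17*v^3/4 - 5*v^2/2 + 14*v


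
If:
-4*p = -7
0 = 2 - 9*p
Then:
No Solution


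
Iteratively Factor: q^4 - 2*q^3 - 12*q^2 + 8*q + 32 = (q - 2)*(q^3 - 12*q - 16) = (q - 2)*(q + 2)*(q^2 - 2*q - 8) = (q - 4)*(q - 2)*(q + 2)*(q + 2)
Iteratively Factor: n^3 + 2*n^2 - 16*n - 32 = (n + 4)*(n^2 - 2*n - 8) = (n - 4)*(n + 4)*(n + 2)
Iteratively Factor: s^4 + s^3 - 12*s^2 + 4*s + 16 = (s + 4)*(s^3 - 3*s^2 + 4) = (s - 2)*(s + 4)*(s^2 - s - 2) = (s - 2)*(s + 1)*(s + 4)*(s - 2)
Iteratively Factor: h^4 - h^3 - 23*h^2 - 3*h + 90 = (h + 3)*(h^3 - 4*h^2 - 11*h + 30) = (h - 2)*(h + 3)*(h^2 - 2*h - 15) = (h - 5)*(h - 2)*(h + 3)*(h + 3)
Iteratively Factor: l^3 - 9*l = (l + 3)*(l^2 - 3*l) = l*(l + 3)*(l - 3)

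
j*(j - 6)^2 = j^3 - 12*j^2 + 36*j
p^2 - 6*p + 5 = (p - 5)*(p - 1)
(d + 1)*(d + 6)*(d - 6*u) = d^3 - 6*d^2*u + 7*d^2 - 42*d*u + 6*d - 36*u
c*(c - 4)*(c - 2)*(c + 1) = c^4 - 5*c^3 + 2*c^2 + 8*c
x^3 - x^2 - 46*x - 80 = (x - 8)*(x + 2)*(x + 5)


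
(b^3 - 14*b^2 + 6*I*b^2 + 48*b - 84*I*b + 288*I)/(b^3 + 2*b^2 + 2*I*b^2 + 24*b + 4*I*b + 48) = (b^2 - 14*b + 48)/(b^2 + b*(2 - 4*I) - 8*I)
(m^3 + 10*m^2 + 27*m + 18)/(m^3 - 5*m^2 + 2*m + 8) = (m^2 + 9*m + 18)/(m^2 - 6*m + 8)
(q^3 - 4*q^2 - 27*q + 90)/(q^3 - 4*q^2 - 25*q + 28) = (q^3 - 4*q^2 - 27*q + 90)/(q^3 - 4*q^2 - 25*q + 28)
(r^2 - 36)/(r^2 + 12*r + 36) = (r - 6)/(r + 6)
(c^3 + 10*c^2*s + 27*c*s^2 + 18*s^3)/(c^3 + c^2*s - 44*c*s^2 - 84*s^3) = (-c^2 - 4*c*s - 3*s^2)/(-c^2 + 5*c*s + 14*s^2)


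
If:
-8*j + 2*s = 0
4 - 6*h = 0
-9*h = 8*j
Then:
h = 2/3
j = -3/4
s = -3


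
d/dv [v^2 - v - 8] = 2*v - 1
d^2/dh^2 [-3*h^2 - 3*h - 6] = -6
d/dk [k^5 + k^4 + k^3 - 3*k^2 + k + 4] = 5*k^4 + 4*k^3 + 3*k^2 - 6*k + 1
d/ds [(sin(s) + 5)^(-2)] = -2*cos(s)/(sin(s) + 5)^3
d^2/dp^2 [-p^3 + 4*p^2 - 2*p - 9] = 8 - 6*p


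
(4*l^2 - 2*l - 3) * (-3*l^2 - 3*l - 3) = -12*l^4 - 6*l^3 + 3*l^2 + 15*l + 9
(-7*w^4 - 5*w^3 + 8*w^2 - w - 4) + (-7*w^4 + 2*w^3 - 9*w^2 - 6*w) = -14*w^4 - 3*w^3 - w^2 - 7*w - 4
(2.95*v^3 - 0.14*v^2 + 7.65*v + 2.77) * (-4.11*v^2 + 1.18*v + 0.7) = -12.1245*v^5 + 4.0564*v^4 - 29.5417*v^3 - 2.4557*v^2 + 8.6236*v + 1.939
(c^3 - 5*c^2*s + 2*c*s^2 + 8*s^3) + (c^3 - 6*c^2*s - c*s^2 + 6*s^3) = 2*c^3 - 11*c^2*s + c*s^2 + 14*s^3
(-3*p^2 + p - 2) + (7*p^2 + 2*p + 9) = 4*p^2 + 3*p + 7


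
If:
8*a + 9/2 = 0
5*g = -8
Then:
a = -9/16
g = -8/5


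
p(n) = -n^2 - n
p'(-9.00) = 17.00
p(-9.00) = -72.00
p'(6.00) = -13.00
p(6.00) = -42.00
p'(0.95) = -2.90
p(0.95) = -1.85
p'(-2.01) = 3.02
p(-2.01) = -2.03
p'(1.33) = -3.66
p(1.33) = -3.10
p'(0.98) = -2.96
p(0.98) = -1.94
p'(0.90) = -2.80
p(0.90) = -1.71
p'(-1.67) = 2.34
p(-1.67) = -1.12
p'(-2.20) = 3.40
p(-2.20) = -2.64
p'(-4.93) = 8.86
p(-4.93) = -19.37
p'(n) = -2*n - 1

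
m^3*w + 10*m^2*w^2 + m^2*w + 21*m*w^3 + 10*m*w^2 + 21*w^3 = (m + 3*w)*(m + 7*w)*(m*w + w)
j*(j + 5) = j^2 + 5*j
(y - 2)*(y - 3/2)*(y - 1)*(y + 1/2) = y^4 - 4*y^3 + 17*y^2/4 + y/4 - 3/2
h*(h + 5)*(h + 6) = h^3 + 11*h^2 + 30*h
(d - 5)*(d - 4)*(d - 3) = d^3 - 12*d^2 + 47*d - 60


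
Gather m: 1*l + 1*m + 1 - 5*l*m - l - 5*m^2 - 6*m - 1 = -5*m^2 + m*(-5*l - 5)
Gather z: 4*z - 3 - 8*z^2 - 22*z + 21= -8*z^2 - 18*z + 18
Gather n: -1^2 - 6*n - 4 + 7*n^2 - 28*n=7*n^2 - 34*n - 5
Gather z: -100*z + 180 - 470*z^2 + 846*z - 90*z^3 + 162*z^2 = -90*z^3 - 308*z^2 + 746*z + 180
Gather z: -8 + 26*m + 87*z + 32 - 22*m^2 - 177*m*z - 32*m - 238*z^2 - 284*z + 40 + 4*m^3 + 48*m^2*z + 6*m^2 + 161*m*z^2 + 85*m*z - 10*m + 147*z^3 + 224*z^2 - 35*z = 4*m^3 - 16*m^2 - 16*m + 147*z^3 + z^2*(161*m - 14) + z*(48*m^2 - 92*m - 232) + 64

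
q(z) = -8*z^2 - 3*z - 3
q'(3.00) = -51.00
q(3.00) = -84.00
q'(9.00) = -147.00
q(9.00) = -678.00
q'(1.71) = -30.36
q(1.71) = -31.52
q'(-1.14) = 15.24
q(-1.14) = -9.98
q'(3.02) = -51.32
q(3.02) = -85.02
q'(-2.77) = 41.32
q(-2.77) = -56.07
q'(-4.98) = 76.68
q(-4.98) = -186.46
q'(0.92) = -17.72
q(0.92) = -12.53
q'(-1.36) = 18.76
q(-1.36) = -13.72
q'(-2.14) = 31.24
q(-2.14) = -33.22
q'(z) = -16*z - 3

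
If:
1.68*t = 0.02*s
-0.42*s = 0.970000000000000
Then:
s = -2.31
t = -0.03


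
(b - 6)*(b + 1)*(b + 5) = b^3 - 31*b - 30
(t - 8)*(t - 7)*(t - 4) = t^3 - 19*t^2 + 116*t - 224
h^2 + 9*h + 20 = (h + 4)*(h + 5)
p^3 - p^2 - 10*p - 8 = (p - 4)*(p + 1)*(p + 2)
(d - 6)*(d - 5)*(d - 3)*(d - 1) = d^4 - 15*d^3 + 77*d^2 - 153*d + 90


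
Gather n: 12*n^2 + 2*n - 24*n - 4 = 12*n^2 - 22*n - 4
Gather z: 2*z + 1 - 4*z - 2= -2*z - 1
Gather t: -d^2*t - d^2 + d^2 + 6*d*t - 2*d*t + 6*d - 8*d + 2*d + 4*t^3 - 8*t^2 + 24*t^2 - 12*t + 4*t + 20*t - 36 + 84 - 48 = 4*t^3 + 16*t^2 + t*(-d^2 + 4*d + 12)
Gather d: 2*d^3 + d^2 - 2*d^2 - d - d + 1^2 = 2*d^3 - d^2 - 2*d + 1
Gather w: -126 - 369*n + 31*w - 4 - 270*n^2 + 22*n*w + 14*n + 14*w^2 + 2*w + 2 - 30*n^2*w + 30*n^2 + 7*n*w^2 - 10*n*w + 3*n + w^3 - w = -240*n^2 - 352*n + w^3 + w^2*(7*n + 14) + w*(-30*n^2 + 12*n + 32) - 128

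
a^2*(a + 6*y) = a^3 + 6*a^2*y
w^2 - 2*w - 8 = (w - 4)*(w + 2)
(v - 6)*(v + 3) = v^2 - 3*v - 18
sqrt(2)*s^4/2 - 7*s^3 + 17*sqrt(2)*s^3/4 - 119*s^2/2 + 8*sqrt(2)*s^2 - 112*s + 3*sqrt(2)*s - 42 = (s + 1/2)*(s + 6)*(s - 7*sqrt(2))*(sqrt(2)*s/2 + sqrt(2))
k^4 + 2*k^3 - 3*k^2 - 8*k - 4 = (k - 2)*(k + 1)^2*(k + 2)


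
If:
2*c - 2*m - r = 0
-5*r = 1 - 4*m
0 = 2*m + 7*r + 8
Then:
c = -25/19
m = -33/38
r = -17/19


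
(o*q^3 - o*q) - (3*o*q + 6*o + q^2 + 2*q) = o*q^3 - 4*o*q - 6*o - q^2 - 2*q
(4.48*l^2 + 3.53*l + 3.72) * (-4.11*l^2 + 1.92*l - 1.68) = -18.4128*l^4 - 5.9067*l^3 - 16.038*l^2 + 1.212*l - 6.2496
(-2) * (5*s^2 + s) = -10*s^2 - 2*s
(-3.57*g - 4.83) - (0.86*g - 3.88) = -4.43*g - 0.95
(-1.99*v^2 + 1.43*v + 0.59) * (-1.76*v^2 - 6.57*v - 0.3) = 3.5024*v^4 + 10.5575*v^3 - 9.8365*v^2 - 4.3053*v - 0.177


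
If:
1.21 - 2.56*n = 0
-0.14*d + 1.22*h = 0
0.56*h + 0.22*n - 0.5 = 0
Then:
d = 6.16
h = 0.71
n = 0.47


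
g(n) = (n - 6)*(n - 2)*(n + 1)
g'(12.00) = 268.00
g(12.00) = 780.00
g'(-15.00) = 889.00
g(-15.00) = -4998.00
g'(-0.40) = 10.08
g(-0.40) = 9.22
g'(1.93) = -11.85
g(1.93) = 0.83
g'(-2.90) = 69.83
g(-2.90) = -82.86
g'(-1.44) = 30.38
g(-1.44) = -11.26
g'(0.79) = -5.19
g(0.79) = 11.28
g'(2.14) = -12.22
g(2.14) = -1.70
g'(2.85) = -11.53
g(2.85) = -10.31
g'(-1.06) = 22.21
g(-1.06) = -1.30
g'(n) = (n - 6)*(n - 2) + (n - 6)*(n + 1) + (n - 2)*(n + 1)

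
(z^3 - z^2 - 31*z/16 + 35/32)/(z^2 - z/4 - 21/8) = (8*z^2 + 6*z - 5)/(4*(2*z + 3))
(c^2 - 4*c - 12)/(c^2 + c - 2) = (c - 6)/(c - 1)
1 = 1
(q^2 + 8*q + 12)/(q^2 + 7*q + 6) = (q + 2)/(q + 1)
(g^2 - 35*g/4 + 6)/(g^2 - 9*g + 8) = (g - 3/4)/(g - 1)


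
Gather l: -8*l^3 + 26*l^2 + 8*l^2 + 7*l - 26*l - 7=-8*l^3 + 34*l^2 - 19*l - 7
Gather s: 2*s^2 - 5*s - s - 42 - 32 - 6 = 2*s^2 - 6*s - 80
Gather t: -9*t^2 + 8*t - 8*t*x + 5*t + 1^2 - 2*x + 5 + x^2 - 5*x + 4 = -9*t^2 + t*(13 - 8*x) + x^2 - 7*x + 10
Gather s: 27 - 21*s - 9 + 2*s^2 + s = 2*s^2 - 20*s + 18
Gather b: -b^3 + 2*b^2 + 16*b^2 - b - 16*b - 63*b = -b^3 + 18*b^2 - 80*b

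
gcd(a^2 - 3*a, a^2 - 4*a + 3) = a - 3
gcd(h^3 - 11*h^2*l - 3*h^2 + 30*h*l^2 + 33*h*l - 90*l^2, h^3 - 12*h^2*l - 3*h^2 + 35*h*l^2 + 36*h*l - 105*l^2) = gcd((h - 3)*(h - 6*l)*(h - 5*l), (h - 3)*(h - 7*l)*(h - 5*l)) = h^2 - 5*h*l - 3*h + 15*l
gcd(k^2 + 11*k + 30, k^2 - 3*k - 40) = k + 5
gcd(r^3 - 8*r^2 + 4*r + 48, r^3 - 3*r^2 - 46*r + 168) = r^2 - 10*r + 24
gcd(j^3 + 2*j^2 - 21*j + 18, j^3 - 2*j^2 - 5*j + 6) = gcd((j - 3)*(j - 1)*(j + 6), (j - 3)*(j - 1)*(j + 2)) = j^2 - 4*j + 3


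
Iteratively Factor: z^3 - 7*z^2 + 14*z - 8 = (z - 2)*(z^2 - 5*z + 4) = (z - 2)*(z - 1)*(z - 4)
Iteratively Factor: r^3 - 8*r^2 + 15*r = (r - 3)*(r^2 - 5*r) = (r - 5)*(r - 3)*(r)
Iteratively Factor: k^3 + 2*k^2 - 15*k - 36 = (k + 3)*(k^2 - k - 12) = (k + 3)^2*(k - 4)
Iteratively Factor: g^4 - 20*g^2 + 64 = (g + 4)*(g^3 - 4*g^2 - 4*g + 16) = (g - 2)*(g + 4)*(g^2 - 2*g - 8) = (g - 4)*(g - 2)*(g + 4)*(g + 2)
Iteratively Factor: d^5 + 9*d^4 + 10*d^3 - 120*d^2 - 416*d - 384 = (d - 4)*(d^4 + 13*d^3 + 62*d^2 + 128*d + 96) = (d - 4)*(d + 3)*(d^3 + 10*d^2 + 32*d + 32) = (d - 4)*(d + 3)*(d + 4)*(d^2 + 6*d + 8) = (d - 4)*(d + 2)*(d + 3)*(d + 4)*(d + 4)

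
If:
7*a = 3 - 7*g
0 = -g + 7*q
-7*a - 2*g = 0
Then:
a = -6/35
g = 3/5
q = 3/35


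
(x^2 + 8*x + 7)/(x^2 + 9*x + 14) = (x + 1)/(x + 2)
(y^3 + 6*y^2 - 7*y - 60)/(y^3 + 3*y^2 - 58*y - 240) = (y^2 + y - 12)/(y^2 - 2*y - 48)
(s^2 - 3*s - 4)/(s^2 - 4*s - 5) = (s - 4)/(s - 5)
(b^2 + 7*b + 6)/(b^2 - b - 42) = (b + 1)/(b - 7)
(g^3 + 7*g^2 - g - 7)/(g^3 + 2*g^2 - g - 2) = (g + 7)/(g + 2)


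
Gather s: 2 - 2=0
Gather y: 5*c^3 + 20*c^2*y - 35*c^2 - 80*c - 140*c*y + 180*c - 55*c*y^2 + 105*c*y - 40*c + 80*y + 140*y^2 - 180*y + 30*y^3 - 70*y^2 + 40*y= 5*c^3 - 35*c^2 + 60*c + 30*y^3 + y^2*(70 - 55*c) + y*(20*c^2 - 35*c - 60)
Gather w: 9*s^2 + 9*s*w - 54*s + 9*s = 9*s^2 + 9*s*w - 45*s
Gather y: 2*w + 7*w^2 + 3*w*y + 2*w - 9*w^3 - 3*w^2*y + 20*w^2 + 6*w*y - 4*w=-9*w^3 + 27*w^2 + y*(-3*w^2 + 9*w)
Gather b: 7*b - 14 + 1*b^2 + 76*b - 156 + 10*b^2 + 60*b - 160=11*b^2 + 143*b - 330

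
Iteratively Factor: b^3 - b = (b)*(b^2 - 1) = b*(b + 1)*(b - 1)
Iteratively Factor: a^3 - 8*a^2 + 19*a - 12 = (a - 4)*(a^2 - 4*a + 3) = (a - 4)*(a - 1)*(a - 3)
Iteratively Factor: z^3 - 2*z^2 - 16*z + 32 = (z + 4)*(z^2 - 6*z + 8) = (z - 4)*(z + 4)*(z - 2)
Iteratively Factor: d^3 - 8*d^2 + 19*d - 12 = (d - 1)*(d^2 - 7*d + 12) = (d - 3)*(d - 1)*(d - 4)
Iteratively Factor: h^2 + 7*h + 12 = (h + 3)*(h + 4)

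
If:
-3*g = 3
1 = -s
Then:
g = -1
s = -1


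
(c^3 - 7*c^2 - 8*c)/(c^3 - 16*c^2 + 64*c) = (c + 1)/(c - 8)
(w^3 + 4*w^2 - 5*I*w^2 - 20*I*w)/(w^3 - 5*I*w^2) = (w + 4)/w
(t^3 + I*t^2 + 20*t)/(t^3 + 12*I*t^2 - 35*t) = (t - 4*I)/(t + 7*I)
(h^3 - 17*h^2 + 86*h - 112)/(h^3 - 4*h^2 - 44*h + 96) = (h - 7)/(h + 6)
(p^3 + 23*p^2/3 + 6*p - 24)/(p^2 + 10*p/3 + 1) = (3*p^2 + 14*p - 24)/(3*p + 1)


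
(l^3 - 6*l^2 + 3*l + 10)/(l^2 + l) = l - 7 + 10/l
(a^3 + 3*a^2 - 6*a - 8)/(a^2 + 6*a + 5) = (a^2 + 2*a - 8)/(a + 5)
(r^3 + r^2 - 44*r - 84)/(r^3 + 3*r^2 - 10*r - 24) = (r^2 - r - 42)/(r^2 + r - 12)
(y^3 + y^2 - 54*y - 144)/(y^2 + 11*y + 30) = (y^2 - 5*y - 24)/(y + 5)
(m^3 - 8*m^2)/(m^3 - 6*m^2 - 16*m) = m/(m + 2)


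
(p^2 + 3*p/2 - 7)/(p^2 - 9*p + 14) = (p + 7/2)/(p - 7)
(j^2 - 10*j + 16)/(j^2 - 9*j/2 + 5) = 2*(j - 8)/(2*j - 5)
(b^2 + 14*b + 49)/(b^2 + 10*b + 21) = (b + 7)/(b + 3)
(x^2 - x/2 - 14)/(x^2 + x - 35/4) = 2*(x - 4)/(2*x - 5)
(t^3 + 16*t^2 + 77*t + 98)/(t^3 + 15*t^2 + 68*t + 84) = (t + 7)/(t + 6)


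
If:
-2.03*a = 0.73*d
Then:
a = -0.359605911330049*d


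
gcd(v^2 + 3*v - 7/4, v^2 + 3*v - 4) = 1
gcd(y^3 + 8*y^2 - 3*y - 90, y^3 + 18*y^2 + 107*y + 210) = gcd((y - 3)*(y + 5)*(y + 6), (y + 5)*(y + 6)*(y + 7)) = y^2 + 11*y + 30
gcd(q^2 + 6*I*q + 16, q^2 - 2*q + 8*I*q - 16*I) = q + 8*I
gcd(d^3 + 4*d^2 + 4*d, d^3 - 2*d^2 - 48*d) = d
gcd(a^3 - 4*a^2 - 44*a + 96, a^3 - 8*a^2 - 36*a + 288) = a^2 - 2*a - 48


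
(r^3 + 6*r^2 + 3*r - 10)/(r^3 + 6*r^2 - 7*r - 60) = (r^2 + r - 2)/(r^2 + r - 12)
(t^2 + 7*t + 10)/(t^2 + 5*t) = (t + 2)/t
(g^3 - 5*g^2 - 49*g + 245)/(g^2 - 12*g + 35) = g + 7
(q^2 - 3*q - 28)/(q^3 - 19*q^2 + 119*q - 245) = (q + 4)/(q^2 - 12*q + 35)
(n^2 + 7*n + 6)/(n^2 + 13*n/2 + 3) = 2*(n + 1)/(2*n + 1)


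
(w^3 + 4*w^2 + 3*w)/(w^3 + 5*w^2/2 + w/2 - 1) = 2*w*(w + 3)/(2*w^2 + 3*w - 2)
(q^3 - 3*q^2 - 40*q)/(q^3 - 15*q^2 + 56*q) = (q + 5)/(q - 7)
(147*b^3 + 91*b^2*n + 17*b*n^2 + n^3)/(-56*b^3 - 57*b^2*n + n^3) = (-21*b^2 - 10*b*n - n^2)/(8*b^2 + 7*b*n - n^2)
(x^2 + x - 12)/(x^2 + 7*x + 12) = (x - 3)/(x + 3)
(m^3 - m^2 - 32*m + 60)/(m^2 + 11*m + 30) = (m^2 - 7*m + 10)/(m + 5)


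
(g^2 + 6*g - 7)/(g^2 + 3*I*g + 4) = (g^2 + 6*g - 7)/(g^2 + 3*I*g + 4)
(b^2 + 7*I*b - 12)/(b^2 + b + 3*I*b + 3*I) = (b + 4*I)/(b + 1)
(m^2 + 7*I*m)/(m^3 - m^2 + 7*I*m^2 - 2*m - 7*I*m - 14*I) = m/(m^2 - m - 2)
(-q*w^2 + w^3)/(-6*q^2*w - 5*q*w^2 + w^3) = w*(q - w)/(6*q^2 + 5*q*w - w^2)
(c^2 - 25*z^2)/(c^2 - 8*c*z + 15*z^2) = (-c - 5*z)/(-c + 3*z)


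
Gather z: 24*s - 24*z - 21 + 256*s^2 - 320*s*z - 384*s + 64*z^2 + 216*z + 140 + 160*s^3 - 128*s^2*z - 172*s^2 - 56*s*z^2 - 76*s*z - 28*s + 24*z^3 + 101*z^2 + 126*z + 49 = 160*s^3 + 84*s^2 - 388*s + 24*z^3 + z^2*(165 - 56*s) + z*(-128*s^2 - 396*s + 318) + 168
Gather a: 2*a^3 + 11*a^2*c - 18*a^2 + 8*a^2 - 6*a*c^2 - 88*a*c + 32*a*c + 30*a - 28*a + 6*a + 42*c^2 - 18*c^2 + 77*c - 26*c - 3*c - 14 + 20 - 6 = 2*a^3 + a^2*(11*c - 10) + a*(-6*c^2 - 56*c + 8) + 24*c^2 + 48*c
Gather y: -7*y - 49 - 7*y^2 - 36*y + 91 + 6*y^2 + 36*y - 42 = -y^2 - 7*y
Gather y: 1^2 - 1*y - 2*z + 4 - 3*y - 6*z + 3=-4*y - 8*z + 8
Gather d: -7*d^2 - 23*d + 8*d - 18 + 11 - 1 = -7*d^2 - 15*d - 8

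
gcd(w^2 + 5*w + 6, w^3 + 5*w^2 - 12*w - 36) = w + 2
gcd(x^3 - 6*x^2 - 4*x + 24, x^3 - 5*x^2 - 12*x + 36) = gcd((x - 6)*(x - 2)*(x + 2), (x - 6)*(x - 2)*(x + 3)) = x^2 - 8*x + 12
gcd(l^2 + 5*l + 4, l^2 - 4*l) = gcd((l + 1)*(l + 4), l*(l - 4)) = 1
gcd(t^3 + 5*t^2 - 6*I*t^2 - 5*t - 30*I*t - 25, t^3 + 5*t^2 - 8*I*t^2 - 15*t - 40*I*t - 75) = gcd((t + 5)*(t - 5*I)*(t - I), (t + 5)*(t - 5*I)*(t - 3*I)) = t^2 + t*(5 - 5*I) - 25*I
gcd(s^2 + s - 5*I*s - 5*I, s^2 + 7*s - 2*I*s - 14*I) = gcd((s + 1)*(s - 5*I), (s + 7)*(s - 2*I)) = 1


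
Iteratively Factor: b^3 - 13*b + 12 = (b + 4)*(b^2 - 4*b + 3) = (b - 3)*(b + 4)*(b - 1)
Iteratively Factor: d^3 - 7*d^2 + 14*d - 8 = (d - 4)*(d^2 - 3*d + 2) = (d - 4)*(d - 2)*(d - 1)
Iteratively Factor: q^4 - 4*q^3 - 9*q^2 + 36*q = (q + 3)*(q^3 - 7*q^2 + 12*q) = (q - 4)*(q + 3)*(q^2 - 3*q) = (q - 4)*(q - 3)*(q + 3)*(q)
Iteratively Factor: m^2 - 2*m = (m)*(m - 2)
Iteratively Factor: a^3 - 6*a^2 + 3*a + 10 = (a + 1)*(a^2 - 7*a + 10) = (a - 5)*(a + 1)*(a - 2)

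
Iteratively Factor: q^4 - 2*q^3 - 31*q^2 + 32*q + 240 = (q - 5)*(q^3 + 3*q^2 - 16*q - 48) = (q - 5)*(q + 4)*(q^2 - q - 12) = (q - 5)*(q - 4)*(q + 4)*(q + 3)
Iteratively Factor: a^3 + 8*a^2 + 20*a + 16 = (a + 2)*(a^2 + 6*a + 8) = (a + 2)*(a + 4)*(a + 2)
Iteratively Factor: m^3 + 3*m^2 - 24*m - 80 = (m + 4)*(m^2 - m - 20) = (m - 5)*(m + 4)*(m + 4)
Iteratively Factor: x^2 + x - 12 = (x - 3)*(x + 4)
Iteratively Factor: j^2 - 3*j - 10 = (j + 2)*(j - 5)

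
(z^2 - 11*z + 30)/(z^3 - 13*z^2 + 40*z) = (z - 6)/(z*(z - 8))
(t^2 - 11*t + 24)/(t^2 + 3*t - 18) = (t - 8)/(t + 6)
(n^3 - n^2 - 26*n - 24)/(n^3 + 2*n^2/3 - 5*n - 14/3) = 3*(n^2 - 2*n - 24)/(3*n^2 - n - 14)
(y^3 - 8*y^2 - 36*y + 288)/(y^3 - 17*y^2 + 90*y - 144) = (y + 6)/(y - 3)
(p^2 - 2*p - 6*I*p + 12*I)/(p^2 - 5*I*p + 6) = (p - 2)/(p + I)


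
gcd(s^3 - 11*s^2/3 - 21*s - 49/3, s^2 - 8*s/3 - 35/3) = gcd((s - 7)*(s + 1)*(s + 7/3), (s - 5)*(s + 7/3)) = s + 7/3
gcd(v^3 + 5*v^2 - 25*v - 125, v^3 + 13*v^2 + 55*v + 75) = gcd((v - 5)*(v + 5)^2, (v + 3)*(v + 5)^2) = v^2 + 10*v + 25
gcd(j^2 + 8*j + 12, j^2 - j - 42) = j + 6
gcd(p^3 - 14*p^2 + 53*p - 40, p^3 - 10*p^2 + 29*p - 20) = p^2 - 6*p + 5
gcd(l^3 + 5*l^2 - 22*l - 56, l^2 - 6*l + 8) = l - 4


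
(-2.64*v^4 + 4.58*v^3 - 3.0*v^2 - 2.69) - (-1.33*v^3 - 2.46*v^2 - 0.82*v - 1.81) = -2.64*v^4 + 5.91*v^3 - 0.54*v^2 + 0.82*v - 0.88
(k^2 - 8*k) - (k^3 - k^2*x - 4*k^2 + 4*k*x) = -k^3 + k^2*x + 5*k^2 - 4*k*x - 8*k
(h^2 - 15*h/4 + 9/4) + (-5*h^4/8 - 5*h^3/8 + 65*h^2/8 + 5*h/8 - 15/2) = -5*h^4/8 - 5*h^3/8 + 73*h^2/8 - 25*h/8 - 21/4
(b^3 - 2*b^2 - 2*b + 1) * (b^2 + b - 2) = b^5 - b^4 - 6*b^3 + 3*b^2 + 5*b - 2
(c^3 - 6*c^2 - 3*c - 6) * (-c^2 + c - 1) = -c^5 + 7*c^4 - 4*c^3 + 9*c^2 - 3*c + 6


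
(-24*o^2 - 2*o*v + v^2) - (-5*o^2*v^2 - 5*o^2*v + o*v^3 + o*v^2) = 5*o^2*v^2 + 5*o^2*v - 24*o^2 - o*v^3 - o*v^2 - 2*o*v + v^2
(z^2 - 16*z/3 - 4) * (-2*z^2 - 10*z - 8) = -2*z^4 + 2*z^3/3 + 160*z^2/3 + 248*z/3 + 32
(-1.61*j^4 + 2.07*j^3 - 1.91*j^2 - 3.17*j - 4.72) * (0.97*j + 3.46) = -1.5617*j^5 - 3.5627*j^4 + 5.3095*j^3 - 9.6835*j^2 - 15.5466*j - 16.3312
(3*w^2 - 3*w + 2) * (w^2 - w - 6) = 3*w^4 - 6*w^3 - 13*w^2 + 16*w - 12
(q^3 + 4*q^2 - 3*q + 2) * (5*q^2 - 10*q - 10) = 5*q^5 + 10*q^4 - 65*q^3 + 10*q - 20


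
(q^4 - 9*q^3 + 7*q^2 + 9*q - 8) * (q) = q^5 - 9*q^4 + 7*q^3 + 9*q^2 - 8*q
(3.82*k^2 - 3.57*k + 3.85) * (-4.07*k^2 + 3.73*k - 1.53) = -15.5474*k^4 + 28.7785*k^3 - 34.8302*k^2 + 19.8226*k - 5.8905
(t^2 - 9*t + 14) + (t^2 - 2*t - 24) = 2*t^2 - 11*t - 10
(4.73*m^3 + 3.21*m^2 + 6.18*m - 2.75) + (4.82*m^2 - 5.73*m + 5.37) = 4.73*m^3 + 8.03*m^2 + 0.449999999999999*m + 2.62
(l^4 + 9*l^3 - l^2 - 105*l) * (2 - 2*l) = -2*l^5 - 16*l^4 + 20*l^3 + 208*l^2 - 210*l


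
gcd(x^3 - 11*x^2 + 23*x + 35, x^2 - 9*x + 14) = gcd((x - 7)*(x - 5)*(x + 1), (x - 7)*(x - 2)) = x - 7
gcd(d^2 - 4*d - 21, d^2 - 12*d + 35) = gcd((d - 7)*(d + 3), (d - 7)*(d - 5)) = d - 7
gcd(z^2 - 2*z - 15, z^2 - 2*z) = 1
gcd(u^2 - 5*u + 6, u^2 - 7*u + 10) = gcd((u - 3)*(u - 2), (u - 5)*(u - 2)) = u - 2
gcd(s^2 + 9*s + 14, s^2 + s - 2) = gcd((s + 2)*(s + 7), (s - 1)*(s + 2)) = s + 2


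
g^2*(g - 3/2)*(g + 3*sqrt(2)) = g^4 - 3*g^3/2 + 3*sqrt(2)*g^3 - 9*sqrt(2)*g^2/2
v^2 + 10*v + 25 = (v + 5)^2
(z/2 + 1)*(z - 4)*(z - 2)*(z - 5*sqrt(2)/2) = z^4/2 - 2*z^3 - 5*sqrt(2)*z^3/4 - 2*z^2 + 5*sqrt(2)*z^2 + 5*sqrt(2)*z + 8*z - 20*sqrt(2)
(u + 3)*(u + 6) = u^2 + 9*u + 18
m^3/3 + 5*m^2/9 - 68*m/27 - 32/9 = (m/3 + 1)*(m - 8/3)*(m + 4/3)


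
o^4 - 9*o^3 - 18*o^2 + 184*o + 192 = (o - 8)*(o - 6)*(o + 1)*(o + 4)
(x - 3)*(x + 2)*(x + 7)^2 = x^4 + 13*x^3 + 29*x^2 - 133*x - 294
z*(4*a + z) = 4*a*z + z^2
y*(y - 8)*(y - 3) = y^3 - 11*y^2 + 24*y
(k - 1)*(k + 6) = k^2 + 5*k - 6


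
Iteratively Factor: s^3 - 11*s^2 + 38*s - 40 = (s - 5)*(s^2 - 6*s + 8) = (s - 5)*(s - 4)*(s - 2)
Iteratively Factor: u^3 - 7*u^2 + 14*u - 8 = (u - 4)*(u^2 - 3*u + 2) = (u - 4)*(u - 1)*(u - 2)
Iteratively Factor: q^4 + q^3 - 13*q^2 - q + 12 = (q - 1)*(q^3 + 2*q^2 - 11*q - 12) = (q - 1)*(q + 4)*(q^2 - 2*q - 3) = (q - 1)*(q + 1)*(q + 4)*(q - 3)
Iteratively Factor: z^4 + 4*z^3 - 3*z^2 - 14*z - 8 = (z + 1)*(z^3 + 3*z^2 - 6*z - 8) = (z + 1)^2*(z^2 + 2*z - 8) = (z + 1)^2*(z + 4)*(z - 2)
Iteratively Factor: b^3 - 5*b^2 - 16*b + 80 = (b - 5)*(b^2 - 16) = (b - 5)*(b + 4)*(b - 4)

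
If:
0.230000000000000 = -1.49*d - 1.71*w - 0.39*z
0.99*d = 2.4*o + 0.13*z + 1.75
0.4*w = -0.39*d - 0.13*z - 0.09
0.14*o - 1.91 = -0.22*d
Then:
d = 7.01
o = 2.62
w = -4.32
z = -8.43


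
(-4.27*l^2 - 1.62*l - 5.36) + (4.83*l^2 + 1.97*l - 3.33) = 0.56*l^2 + 0.35*l - 8.69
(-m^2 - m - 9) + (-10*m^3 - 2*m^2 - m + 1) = -10*m^3 - 3*m^2 - 2*m - 8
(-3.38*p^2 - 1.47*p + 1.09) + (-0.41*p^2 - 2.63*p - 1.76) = -3.79*p^2 - 4.1*p - 0.67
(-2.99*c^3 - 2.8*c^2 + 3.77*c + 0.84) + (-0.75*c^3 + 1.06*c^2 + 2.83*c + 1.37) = -3.74*c^3 - 1.74*c^2 + 6.6*c + 2.21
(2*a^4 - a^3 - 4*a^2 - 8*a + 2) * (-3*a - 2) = -6*a^5 - a^4 + 14*a^3 + 32*a^2 + 10*a - 4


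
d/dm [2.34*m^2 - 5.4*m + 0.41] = 4.68*m - 5.4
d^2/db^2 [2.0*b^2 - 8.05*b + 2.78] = 4.00000000000000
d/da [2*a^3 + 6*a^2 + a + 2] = 6*a^2 + 12*a + 1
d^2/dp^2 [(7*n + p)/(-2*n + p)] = -18*n/(2*n - p)^3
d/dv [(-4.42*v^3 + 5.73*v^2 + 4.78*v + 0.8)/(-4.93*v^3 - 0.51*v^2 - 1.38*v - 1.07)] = (30.5031*v^4 + 59.33*v^3 + 20.5506*v^2 - 11.4462*v - 4.0106)/(24.3049*v^6 + 5.0286*v^5 + 13.8669*v^4 + 11.9578*v^3 + 2.9958*v^2 + 2.9532*v + 1.1449)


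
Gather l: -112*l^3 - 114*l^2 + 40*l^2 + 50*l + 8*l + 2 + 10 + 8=-112*l^3 - 74*l^2 + 58*l + 20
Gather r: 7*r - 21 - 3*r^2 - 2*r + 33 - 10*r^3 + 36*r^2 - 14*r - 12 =-10*r^3 + 33*r^2 - 9*r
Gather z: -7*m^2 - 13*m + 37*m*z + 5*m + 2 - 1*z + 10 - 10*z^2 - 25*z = -7*m^2 - 8*m - 10*z^2 + z*(37*m - 26) + 12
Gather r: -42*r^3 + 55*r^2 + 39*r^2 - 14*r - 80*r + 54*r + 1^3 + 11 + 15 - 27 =-42*r^3 + 94*r^2 - 40*r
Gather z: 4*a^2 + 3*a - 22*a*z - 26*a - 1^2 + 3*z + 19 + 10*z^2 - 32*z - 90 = 4*a^2 - 23*a + 10*z^2 + z*(-22*a - 29) - 72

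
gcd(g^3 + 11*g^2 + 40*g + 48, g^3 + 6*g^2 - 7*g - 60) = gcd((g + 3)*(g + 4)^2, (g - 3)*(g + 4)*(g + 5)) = g + 4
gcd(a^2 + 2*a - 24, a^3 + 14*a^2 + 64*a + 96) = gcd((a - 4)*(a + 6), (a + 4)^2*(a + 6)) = a + 6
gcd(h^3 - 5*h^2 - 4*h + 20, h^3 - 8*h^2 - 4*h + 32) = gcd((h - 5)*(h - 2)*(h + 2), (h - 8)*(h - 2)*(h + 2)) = h^2 - 4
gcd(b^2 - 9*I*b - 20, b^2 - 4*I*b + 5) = b - 5*I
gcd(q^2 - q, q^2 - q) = q^2 - q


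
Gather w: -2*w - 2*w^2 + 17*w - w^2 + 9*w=-3*w^2 + 24*w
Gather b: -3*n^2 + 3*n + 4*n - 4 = -3*n^2 + 7*n - 4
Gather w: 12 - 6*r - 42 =-6*r - 30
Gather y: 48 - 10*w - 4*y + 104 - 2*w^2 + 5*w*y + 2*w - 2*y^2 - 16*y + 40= -2*w^2 - 8*w - 2*y^2 + y*(5*w - 20) + 192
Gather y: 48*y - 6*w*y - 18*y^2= -18*y^2 + y*(48 - 6*w)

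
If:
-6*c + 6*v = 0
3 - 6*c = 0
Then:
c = 1/2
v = 1/2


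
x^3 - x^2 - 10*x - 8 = (x - 4)*(x + 1)*(x + 2)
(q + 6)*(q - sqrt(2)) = q^2 - sqrt(2)*q + 6*q - 6*sqrt(2)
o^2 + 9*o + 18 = (o + 3)*(o + 6)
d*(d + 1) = d^2 + d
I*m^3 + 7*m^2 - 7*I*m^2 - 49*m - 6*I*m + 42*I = (m - 7)*(m - 6*I)*(I*m + 1)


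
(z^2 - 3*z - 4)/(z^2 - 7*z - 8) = (z - 4)/(z - 8)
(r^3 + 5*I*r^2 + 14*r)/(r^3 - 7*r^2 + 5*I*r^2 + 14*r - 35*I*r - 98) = r/(r - 7)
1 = 1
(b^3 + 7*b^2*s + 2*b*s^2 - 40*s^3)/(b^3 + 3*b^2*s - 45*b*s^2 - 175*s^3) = (-b^2 - 2*b*s + 8*s^2)/(-b^2 + 2*b*s + 35*s^2)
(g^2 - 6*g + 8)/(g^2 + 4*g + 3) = (g^2 - 6*g + 8)/(g^2 + 4*g + 3)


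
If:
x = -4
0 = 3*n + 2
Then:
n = -2/3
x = -4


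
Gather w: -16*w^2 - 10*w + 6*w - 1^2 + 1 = -16*w^2 - 4*w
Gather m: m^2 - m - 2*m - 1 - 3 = m^2 - 3*m - 4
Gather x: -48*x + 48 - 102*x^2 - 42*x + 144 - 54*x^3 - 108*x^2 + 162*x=-54*x^3 - 210*x^2 + 72*x + 192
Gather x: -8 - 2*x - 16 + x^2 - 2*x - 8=x^2 - 4*x - 32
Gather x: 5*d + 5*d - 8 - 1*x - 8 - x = 10*d - 2*x - 16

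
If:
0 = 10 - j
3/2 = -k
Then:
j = 10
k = -3/2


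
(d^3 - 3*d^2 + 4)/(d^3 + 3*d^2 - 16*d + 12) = (d^2 - d - 2)/(d^2 + 5*d - 6)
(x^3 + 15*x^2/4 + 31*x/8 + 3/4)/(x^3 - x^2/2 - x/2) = (8*x^3 + 30*x^2 + 31*x + 6)/(4*x*(2*x^2 - x - 1))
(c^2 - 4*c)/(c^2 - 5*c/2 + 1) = 2*c*(c - 4)/(2*c^2 - 5*c + 2)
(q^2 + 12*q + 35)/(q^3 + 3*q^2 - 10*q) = (q + 7)/(q*(q - 2))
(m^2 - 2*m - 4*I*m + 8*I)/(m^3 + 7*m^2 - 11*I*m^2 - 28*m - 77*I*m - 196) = (m - 2)/(m^2 + 7*m*(1 - I) - 49*I)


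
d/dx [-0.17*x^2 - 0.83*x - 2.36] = -0.34*x - 0.83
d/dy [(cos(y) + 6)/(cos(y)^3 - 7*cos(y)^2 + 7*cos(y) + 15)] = (-165*cos(y) + 11*cos(2*y) + cos(3*y) + 65)*sin(y)/(2*(cos(y)^3 - 7*cos(y)^2 + 7*cos(y) + 15)^2)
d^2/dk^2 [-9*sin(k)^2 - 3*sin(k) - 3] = 3*sin(k) - 18*cos(2*k)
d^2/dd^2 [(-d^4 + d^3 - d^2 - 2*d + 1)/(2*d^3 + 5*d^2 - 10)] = 2*(-39*d^6 - 84*d^5 + 234*d^4 - 60*d^3 - 915*d^2 + 60*d - 50)/(8*d^9 + 60*d^8 + 150*d^7 + 5*d^6 - 600*d^5 - 750*d^4 + 600*d^3 + 1500*d^2 - 1000)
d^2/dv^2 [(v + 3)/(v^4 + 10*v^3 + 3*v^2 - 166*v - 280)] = 2*(4*(v + 3)*(2*v^3 + 15*v^2 + 3*v - 83)^2 + (-4*v^3 - 30*v^2 - 6*v - 3*(v + 3)*(2*v^2 + 10*v + 1) + 166)*(v^4 + 10*v^3 + 3*v^2 - 166*v - 280))/(v^4 + 10*v^3 + 3*v^2 - 166*v - 280)^3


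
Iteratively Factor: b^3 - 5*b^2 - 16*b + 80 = (b - 4)*(b^2 - b - 20) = (b - 4)*(b + 4)*(b - 5)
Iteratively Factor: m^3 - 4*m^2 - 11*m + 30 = (m - 2)*(m^2 - 2*m - 15) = (m - 2)*(m + 3)*(m - 5)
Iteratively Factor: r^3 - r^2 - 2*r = (r + 1)*(r^2 - 2*r) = r*(r + 1)*(r - 2)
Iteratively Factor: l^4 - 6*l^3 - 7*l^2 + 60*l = (l)*(l^3 - 6*l^2 - 7*l + 60) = l*(l - 4)*(l^2 - 2*l - 15) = l*(l - 5)*(l - 4)*(l + 3)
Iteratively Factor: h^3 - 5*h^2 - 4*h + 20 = (h + 2)*(h^2 - 7*h + 10) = (h - 2)*(h + 2)*(h - 5)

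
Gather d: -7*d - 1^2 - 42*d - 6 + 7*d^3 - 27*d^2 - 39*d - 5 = 7*d^3 - 27*d^2 - 88*d - 12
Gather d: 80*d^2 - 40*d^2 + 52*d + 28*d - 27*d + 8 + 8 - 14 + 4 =40*d^2 + 53*d + 6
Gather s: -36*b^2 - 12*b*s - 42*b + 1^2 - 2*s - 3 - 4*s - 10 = -36*b^2 - 42*b + s*(-12*b - 6) - 12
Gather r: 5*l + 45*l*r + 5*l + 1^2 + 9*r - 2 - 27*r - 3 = 10*l + r*(45*l - 18) - 4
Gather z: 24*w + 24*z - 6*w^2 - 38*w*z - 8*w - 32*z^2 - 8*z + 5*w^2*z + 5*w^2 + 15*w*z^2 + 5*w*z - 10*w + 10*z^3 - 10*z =-w^2 + 6*w + 10*z^3 + z^2*(15*w - 32) + z*(5*w^2 - 33*w + 6)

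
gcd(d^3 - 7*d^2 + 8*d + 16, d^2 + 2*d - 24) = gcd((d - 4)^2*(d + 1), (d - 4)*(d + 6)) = d - 4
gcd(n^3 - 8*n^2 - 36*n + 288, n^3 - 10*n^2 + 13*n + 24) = n - 8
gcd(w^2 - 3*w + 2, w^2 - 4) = w - 2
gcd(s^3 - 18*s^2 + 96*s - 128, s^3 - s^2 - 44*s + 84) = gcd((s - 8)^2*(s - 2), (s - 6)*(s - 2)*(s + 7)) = s - 2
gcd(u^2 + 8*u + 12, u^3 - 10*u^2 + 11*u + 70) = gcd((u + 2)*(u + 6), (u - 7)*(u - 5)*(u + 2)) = u + 2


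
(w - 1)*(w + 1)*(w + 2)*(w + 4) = w^4 + 6*w^3 + 7*w^2 - 6*w - 8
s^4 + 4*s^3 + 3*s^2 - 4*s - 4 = (s - 1)*(s + 1)*(s + 2)^2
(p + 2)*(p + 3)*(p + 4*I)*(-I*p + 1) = -I*p^4 + 5*p^3 - 5*I*p^3 + 25*p^2 - 2*I*p^2 + 30*p + 20*I*p + 24*I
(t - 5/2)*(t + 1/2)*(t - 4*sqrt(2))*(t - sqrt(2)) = t^4 - 5*sqrt(2)*t^3 - 2*t^3 + 27*t^2/4 + 10*sqrt(2)*t^2 - 16*t + 25*sqrt(2)*t/4 - 10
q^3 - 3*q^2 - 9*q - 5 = (q - 5)*(q + 1)^2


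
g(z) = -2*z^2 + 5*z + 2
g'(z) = 5 - 4*z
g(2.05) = 3.84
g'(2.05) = -3.20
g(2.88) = -0.19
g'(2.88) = -6.52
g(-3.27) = -35.74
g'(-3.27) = 18.08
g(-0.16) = 1.15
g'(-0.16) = 5.64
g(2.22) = 3.24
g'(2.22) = -3.88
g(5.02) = -23.30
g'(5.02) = -15.08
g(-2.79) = -27.52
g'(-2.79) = 16.16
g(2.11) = 3.65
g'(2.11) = -3.44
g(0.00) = 2.00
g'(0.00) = 5.00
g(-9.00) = -205.00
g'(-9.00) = 41.00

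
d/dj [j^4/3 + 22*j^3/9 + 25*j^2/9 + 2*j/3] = 4*j^3/3 + 22*j^2/3 + 50*j/9 + 2/3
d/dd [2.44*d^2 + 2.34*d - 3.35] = 4.88*d + 2.34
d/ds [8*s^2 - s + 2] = 16*s - 1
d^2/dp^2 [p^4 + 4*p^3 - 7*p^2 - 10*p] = 12*p^2 + 24*p - 14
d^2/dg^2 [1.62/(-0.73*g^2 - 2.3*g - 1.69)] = (1.726596*g^2 + 5.43996*g - 1.62*(1.46*g + 2.3)*(2.92*g + 4.6) + 3.997188)/(0.73*g^2 + 2.3*g + 1.69)^3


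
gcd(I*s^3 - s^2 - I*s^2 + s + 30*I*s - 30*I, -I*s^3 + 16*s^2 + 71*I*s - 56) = 1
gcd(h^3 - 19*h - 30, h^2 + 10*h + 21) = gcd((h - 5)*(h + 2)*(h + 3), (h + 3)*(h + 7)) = h + 3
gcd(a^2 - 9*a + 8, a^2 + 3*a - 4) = a - 1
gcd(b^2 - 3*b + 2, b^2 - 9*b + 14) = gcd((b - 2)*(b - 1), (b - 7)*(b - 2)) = b - 2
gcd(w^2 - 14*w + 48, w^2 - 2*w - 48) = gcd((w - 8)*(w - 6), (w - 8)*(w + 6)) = w - 8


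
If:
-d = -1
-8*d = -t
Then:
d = 1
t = 8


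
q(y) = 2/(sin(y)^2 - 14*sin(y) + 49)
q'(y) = 2*(-2*sin(y)*cos(y) + 14*cos(y))/(sin(y)^2 - 14*sin(y) + 49)^2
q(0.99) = 0.05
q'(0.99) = 0.01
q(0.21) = 0.04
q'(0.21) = 0.01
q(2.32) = 0.05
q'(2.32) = -0.01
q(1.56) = 0.06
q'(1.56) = 0.00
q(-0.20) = 0.04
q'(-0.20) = 0.01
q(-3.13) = 0.04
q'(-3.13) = -0.01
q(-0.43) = 0.04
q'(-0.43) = 0.01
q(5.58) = 0.03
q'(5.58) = 0.01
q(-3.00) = 0.04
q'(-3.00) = -0.01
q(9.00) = 0.05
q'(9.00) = -0.01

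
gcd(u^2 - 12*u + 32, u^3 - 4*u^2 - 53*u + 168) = u - 8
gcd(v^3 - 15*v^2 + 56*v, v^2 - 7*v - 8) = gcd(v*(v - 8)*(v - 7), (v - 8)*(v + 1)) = v - 8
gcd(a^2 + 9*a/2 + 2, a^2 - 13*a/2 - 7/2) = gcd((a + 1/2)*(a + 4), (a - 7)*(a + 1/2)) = a + 1/2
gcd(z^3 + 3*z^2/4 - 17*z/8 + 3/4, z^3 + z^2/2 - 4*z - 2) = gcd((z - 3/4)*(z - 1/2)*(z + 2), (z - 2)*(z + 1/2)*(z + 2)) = z + 2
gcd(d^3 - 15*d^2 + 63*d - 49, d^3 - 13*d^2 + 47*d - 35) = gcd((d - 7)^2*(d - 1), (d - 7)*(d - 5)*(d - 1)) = d^2 - 8*d + 7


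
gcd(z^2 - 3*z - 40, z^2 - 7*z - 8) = z - 8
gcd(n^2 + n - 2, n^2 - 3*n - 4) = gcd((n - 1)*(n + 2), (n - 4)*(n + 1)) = 1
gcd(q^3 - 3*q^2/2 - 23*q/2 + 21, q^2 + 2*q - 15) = q - 3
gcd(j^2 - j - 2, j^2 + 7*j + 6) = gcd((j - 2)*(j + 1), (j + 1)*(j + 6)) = j + 1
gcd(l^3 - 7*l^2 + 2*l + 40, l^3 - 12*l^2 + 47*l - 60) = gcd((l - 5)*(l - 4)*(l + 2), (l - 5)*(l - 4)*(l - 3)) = l^2 - 9*l + 20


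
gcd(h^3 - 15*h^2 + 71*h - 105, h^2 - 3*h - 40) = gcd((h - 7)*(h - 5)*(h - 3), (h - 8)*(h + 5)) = 1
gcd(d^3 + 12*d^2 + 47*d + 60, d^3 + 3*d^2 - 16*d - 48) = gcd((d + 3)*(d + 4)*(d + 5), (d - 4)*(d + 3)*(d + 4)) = d^2 + 7*d + 12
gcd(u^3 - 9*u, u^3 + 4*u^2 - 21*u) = u^2 - 3*u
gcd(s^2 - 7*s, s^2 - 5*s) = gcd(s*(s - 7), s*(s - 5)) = s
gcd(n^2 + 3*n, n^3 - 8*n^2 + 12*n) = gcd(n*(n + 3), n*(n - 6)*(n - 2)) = n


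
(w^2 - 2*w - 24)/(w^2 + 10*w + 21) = (w^2 - 2*w - 24)/(w^2 + 10*w + 21)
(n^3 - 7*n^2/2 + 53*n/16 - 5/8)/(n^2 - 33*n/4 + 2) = (4*n^2 - 13*n + 10)/(4*(n - 8))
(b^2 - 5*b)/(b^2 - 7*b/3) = 3*(b - 5)/(3*b - 7)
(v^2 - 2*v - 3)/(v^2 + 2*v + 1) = (v - 3)/(v + 1)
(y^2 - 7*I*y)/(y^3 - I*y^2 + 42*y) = 1/(y + 6*I)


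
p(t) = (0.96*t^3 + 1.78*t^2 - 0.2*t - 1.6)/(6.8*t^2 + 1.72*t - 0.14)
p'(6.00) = 0.15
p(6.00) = 1.05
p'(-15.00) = 0.14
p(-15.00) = -1.89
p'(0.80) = 0.86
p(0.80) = -0.02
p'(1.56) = 0.27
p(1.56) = 0.32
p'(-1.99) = 0.10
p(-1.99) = -0.07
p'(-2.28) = 0.11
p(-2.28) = -0.10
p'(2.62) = 0.17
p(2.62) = 0.54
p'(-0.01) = 104.81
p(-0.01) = 10.21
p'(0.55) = 2.05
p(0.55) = -0.35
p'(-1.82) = 0.08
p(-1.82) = -0.06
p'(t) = (-13.6*t - 1.72)*(0.96*t^3 + 1.78*t^2 - 0.2*t - 1.6)/(6.8*t^2 + 1.72*t - 0.14)^2 + (2.88*t^2 + 3.56*t - 0.2)/(6.8*t^2 + 1.72*t - 0.14)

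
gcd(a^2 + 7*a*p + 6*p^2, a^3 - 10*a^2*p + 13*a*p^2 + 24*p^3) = a + p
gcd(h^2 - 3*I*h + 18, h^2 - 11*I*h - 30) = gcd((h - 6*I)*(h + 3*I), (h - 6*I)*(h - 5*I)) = h - 6*I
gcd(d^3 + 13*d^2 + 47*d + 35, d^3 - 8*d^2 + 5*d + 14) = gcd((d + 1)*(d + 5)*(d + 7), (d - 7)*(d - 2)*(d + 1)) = d + 1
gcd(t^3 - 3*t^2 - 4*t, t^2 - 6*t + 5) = 1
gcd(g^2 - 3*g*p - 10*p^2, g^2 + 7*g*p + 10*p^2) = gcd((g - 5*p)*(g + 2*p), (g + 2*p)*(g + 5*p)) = g + 2*p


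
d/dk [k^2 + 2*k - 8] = 2*k + 2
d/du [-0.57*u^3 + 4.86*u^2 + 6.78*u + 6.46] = -1.71*u^2 + 9.72*u + 6.78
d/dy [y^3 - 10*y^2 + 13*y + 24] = 3*y^2 - 20*y + 13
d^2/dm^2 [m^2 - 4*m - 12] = 2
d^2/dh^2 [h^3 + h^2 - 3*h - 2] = 6*h + 2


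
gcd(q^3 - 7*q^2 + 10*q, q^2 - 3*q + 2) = q - 2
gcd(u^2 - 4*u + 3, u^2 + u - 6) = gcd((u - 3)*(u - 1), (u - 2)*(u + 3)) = 1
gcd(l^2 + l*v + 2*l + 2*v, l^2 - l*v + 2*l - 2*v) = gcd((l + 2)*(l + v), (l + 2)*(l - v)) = l + 2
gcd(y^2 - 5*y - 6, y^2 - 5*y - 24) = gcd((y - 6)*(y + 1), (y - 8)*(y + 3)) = 1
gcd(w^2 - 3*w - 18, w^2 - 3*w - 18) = w^2 - 3*w - 18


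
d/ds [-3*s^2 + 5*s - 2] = 5 - 6*s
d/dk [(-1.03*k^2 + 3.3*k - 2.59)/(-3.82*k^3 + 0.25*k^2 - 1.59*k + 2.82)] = (-3.9346*k^4 + 25.212*k^3 - 28.8687*k^2 - 4.5142*k + 5.1879)/(14.5924*k^6 - 1.91*k^5 + 12.2101*k^4 - 22.3398*k^3 + 3.9381*k^2 - 8.9676*k + 7.9524)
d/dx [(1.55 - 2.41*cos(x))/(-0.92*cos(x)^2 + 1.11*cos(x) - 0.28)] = (2.2172*cos(x)^2 - 2.852*cos(x) + 1.0457)*sin(x)/(0.8464*cos(x)^4 - 2.0424*cos(x)^3 + 1.7473*cos(x)^2 - 0.6216*cos(x) + 0.0784)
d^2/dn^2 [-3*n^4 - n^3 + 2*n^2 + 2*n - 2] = -36*n^2 - 6*n + 4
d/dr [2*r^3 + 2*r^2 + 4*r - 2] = 6*r^2 + 4*r + 4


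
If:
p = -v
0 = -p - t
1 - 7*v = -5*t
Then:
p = -1/2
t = 1/2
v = 1/2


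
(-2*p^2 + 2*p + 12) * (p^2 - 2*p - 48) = -2*p^4 + 6*p^3 + 104*p^2 - 120*p - 576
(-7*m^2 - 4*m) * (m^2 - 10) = -7*m^4 - 4*m^3 + 70*m^2 + 40*m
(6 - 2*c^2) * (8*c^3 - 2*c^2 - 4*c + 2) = -16*c^5 + 4*c^4 + 56*c^3 - 16*c^2 - 24*c + 12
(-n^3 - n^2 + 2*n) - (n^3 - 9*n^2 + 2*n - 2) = -2*n^3 + 8*n^2 + 2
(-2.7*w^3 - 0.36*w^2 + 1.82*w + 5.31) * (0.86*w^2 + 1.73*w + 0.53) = -2.322*w^5 - 4.9806*w^4 - 0.4886*w^3 + 7.5244*w^2 + 10.1509*w + 2.8143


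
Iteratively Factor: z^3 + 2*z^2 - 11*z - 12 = (z + 4)*(z^2 - 2*z - 3) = (z + 1)*(z + 4)*(z - 3)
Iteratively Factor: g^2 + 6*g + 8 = (g + 4)*(g + 2)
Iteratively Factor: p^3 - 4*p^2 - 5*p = (p)*(p^2 - 4*p - 5) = p*(p + 1)*(p - 5)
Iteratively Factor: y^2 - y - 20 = (y + 4)*(y - 5)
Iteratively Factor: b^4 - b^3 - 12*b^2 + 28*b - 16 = (b - 2)*(b^3 + b^2 - 10*b + 8) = (b - 2)*(b + 4)*(b^2 - 3*b + 2) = (b - 2)*(b - 1)*(b + 4)*(b - 2)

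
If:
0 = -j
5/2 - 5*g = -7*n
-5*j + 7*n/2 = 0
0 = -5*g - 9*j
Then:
No Solution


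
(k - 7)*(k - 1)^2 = k^3 - 9*k^2 + 15*k - 7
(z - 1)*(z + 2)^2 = z^3 + 3*z^2 - 4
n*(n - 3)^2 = n^3 - 6*n^2 + 9*n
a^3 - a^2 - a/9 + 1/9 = (a - 1)*(a - 1/3)*(a + 1/3)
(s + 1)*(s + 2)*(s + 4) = s^3 + 7*s^2 + 14*s + 8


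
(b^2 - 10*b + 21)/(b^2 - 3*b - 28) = (b - 3)/(b + 4)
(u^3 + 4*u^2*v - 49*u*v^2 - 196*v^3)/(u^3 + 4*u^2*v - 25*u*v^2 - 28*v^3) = (u^2 - 3*u*v - 28*v^2)/(u^2 - 3*u*v - 4*v^2)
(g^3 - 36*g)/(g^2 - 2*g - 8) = g*(36 - g^2)/(-g^2 + 2*g + 8)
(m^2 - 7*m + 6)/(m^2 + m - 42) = (m - 1)/(m + 7)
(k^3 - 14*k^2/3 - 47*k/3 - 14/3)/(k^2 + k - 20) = (3*k^3 - 14*k^2 - 47*k - 14)/(3*(k^2 + k - 20))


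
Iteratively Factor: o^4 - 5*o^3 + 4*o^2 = (o - 4)*(o^3 - o^2) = o*(o - 4)*(o^2 - o) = o^2*(o - 4)*(o - 1)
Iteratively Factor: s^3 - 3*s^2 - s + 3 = (s + 1)*(s^2 - 4*s + 3) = (s - 3)*(s + 1)*(s - 1)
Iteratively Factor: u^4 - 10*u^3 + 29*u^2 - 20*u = (u - 5)*(u^3 - 5*u^2 + 4*u) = (u - 5)*(u - 1)*(u^2 - 4*u) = (u - 5)*(u - 4)*(u - 1)*(u)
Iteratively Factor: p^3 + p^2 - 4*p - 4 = (p - 2)*(p^2 + 3*p + 2) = (p - 2)*(p + 2)*(p + 1)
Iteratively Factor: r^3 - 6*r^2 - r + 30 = (r - 5)*(r^2 - r - 6) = (r - 5)*(r - 3)*(r + 2)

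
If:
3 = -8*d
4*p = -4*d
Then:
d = -3/8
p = 3/8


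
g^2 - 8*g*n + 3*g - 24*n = (g + 3)*(g - 8*n)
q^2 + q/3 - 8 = (q - 8/3)*(q + 3)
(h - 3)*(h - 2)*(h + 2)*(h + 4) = h^4 + h^3 - 16*h^2 - 4*h + 48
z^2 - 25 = (z - 5)*(z + 5)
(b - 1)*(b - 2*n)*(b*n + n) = b^3*n - 2*b^2*n^2 - b*n + 2*n^2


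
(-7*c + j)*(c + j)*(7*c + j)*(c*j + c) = -49*c^4*j - 49*c^4 - 49*c^3*j^2 - 49*c^3*j + c^2*j^3 + c^2*j^2 + c*j^4 + c*j^3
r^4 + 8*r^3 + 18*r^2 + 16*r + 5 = (r + 1)^3*(r + 5)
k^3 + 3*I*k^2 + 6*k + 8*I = (k - 2*I)*(k + I)*(k + 4*I)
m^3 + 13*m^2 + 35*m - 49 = (m - 1)*(m + 7)^2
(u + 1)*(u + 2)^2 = u^3 + 5*u^2 + 8*u + 4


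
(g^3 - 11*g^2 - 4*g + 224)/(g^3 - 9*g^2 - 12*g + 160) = (g - 7)/(g - 5)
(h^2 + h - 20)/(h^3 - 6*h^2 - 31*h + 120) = (h - 4)/(h^2 - 11*h + 24)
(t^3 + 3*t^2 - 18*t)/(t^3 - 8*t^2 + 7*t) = (t^2 + 3*t - 18)/(t^2 - 8*t + 7)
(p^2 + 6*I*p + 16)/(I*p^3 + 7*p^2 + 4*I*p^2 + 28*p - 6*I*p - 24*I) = (-I*p^2 + 6*p - 16*I)/(p^3 + p^2*(4 - 7*I) + p*(-6 - 28*I) - 24)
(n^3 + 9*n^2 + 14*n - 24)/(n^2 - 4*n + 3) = (n^2 + 10*n + 24)/(n - 3)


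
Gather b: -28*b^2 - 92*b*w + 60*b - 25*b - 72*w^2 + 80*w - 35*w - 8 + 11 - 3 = -28*b^2 + b*(35 - 92*w) - 72*w^2 + 45*w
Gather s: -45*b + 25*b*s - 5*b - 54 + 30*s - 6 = -50*b + s*(25*b + 30) - 60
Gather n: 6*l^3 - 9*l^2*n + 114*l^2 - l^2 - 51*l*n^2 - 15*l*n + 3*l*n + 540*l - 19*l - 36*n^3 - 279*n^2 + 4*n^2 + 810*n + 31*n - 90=6*l^3 + 113*l^2 + 521*l - 36*n^3 + n^2*(-51*l - 275) + n*(-9*l^2 - 12*l + 841) - 90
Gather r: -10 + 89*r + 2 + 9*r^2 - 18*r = 9*r^2 + 71*r - 8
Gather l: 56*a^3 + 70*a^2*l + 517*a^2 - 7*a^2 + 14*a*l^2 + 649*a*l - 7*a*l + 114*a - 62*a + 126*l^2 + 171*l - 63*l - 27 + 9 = 56*a^3 + 510*a^2 + 52*a + l^2*(14*a + 126) + l*(70*a^2 + 642*a + 108) - 18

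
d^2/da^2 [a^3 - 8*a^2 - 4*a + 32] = 6*a - 16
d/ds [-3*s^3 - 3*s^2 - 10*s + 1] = -9*s^2 - 6*s - 10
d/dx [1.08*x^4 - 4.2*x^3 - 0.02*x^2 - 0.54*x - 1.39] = 4.32*x^3 - 12.6*x^2 - 0.04*x - 0.54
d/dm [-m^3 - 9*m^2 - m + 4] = -3*m^2 - 18*m - 1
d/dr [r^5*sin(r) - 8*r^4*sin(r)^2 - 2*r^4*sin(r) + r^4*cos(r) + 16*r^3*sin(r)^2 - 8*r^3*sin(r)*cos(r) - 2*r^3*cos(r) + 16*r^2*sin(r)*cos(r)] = r*(r^4*cos(r) + 4*r^3*sin(r) - 8*r^3*sin(2*r) - 2*r^3*cos(r) - 6*r^2*sin(r) + 16*r^2*sin(2*r) + 4*r^2*cos(r) + 8*r^2*cos(2*r) - 16*r^2 - 12*r*sin(2*r) - 6*r*cos(r) - 8*r*cos(2*r) + 24*r + 16*sin(2*r))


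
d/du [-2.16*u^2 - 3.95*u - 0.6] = -4.32*u - 3.95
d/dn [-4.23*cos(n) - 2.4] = 4.23*sin(n)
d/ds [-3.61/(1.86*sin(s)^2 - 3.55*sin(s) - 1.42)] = (13.4292*sin(s) - 12.8155)*cos(s)/(-1.86*sin(s)^2 + 3.55*sin(s) + 1.42)^2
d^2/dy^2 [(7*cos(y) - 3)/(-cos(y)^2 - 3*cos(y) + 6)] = 2*(63*(1 - cos(2*y))^2*cos(y) - 33*(1 - cos(2*y))^2 + 619*cos(y) - 42*cos(2*y) + 267*cos(3*y) - 14*cos(5*y) - 558)/(6*cos(y) + cos(2*y) - 11)^3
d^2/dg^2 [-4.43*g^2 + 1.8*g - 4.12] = -8.86000000000000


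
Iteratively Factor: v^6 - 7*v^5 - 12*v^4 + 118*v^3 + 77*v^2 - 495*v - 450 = (v - 5)*(v^5 - 2*v^4 - 22*v^3 + 8*v^2 + 117*v + 90) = (v - 5)*(v + 2)*(v^4 - 4*v^3 - 14*v^2 + 36*v + 45) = (v - 5)^2*(v + 2)*(v^3 + v^2 - 9*v - 9) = (v - 5)^2*(v - 3)*(v + 2)*(v^2 + 4*v + 3) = (v - 5)^2*(v - 3)*(v + 1)*(v + 2)*(v + 3)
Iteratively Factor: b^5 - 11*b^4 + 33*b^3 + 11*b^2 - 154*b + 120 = (b + 2)*(b^4 - 13*b^3 + 59*b^2 - 107*b + 60) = (b - 1)*(b + 2)*(b^3 - 12*b^2 + 47*b - 60) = (b - 5)*(b - 1)*(b + 2)*(b^2 - 7*b + 12) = (b - 5)*(b - 3)*(b - 1)*(b + 2)*(b - 4)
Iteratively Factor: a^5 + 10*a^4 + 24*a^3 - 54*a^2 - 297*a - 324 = (a + 3)*(a^4 + 7*a^3 + 3*a^2 - 63*a - 108) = (a + 3)^2*(a^3 + 4*a^2 - 9*a - 36) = (a - 3)*(a + 3)^2*(a^2 + 7*a + 12) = (a - 3)*(a + 3)^2*(a + 4)*(a + 3)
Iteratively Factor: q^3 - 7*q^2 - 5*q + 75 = (q + 3)*(q^2 - 10*q + 25) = (q - 5)*(q + 3)*(q - 5)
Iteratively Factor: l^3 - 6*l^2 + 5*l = (l - 1)*(l^2 - 5*l) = (l - 5)*(l - 1)*(l)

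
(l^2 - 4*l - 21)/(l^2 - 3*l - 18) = (l - 7)/(l - 6)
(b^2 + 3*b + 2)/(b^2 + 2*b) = (b + 1)/b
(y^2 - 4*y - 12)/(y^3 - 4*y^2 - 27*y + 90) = (y + 2)/(y^2 + 2*y - 15)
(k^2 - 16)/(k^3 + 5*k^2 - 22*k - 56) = (k + 4)/(k^2 + 9*k + 14)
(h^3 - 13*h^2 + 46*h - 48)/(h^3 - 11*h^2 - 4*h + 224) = (h^2 - 5*h + 6)/(h^2 - 3*h - 28)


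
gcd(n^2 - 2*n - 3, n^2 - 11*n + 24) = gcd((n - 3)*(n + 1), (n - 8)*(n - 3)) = n - 3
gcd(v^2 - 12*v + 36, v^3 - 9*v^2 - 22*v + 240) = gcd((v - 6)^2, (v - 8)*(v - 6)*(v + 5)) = v - 6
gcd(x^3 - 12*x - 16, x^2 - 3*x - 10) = x + 2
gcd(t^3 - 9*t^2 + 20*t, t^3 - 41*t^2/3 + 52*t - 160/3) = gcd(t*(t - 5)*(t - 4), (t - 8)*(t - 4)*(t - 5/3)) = t - 4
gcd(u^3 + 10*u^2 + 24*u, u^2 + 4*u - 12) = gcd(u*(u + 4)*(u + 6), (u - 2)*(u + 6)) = u + 6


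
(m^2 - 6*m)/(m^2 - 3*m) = (m - 6)/(m - 3)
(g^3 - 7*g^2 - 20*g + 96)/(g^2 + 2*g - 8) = (g^2 - 11*g + 24)/(g - 2)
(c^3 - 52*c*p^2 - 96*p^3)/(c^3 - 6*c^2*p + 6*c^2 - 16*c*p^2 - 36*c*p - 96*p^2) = (c + 6*p)/(c + 6)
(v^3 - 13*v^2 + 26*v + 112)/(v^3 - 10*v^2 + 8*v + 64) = (v - 7)/(v - 4)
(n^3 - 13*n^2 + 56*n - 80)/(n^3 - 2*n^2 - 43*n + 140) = (n - 4)/(n + 7)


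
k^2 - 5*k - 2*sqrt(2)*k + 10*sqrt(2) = (k - 5)*(k - 2*sqrt(2))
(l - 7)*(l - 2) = l^2 - 9*l + 14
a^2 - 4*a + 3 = (a - 3)*(a - 1)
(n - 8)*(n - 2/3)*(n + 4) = n^3 - 14*n^2/3 - 88*n/3 + 64/3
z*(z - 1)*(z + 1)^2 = z^4 + z^3 - z^2 - z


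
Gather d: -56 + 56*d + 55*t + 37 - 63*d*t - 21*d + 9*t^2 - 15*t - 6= d*(35 - 63*t) + 9*t^2 + 40*t - 25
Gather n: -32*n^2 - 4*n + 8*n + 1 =-32*n^2 + 4*n + 1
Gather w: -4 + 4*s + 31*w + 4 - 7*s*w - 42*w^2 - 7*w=4*s - 42*w^2 + w*(24 - 7*s)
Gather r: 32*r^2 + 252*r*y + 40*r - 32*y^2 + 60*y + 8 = 32*r^2 + r*(252*y + 40) - 32*y^2 + 60*y + 8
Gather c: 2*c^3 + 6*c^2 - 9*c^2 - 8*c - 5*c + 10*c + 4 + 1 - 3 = 2*c^3 - 3*c^2 - 3*c + 2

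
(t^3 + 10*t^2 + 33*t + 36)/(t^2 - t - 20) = (t^2 + 6*t + 9)/(t - 5)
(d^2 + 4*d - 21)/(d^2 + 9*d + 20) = (d^2 + 4*d - 21)/(d^2 + 9*d + 20)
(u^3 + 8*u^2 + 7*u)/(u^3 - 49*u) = (u + 1)/(u - 7)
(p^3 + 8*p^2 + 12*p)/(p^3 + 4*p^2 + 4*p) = (p + 6)/(p + 2)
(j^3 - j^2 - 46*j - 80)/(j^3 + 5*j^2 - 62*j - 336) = (j^2 + 7*j + 10)/(j^2 + 13*j + 42)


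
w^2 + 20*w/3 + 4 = (w + 2/3)*(w + 6)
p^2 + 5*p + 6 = (p + 2)*(p + 3)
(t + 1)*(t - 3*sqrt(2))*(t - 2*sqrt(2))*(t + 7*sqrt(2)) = t^4 + t^3 + 2*sqrt(2)*t^3 - 58*t^2 + 2*sqrt(2)*t^2 - 58*t + 84*sqrt(2)*t + 84*sqrt(2)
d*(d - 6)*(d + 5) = d^3 - d^2 - 30*d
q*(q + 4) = q^2 + 4*q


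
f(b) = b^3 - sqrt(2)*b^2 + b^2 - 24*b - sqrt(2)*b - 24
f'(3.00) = -0.90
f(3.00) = -76.97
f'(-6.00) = 87.56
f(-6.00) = -102.43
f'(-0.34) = -24.79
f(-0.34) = -15.45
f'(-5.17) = 59.06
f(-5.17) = -41.87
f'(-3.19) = 7.76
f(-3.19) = 20.39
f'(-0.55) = -24.05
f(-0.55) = -10.31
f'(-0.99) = -21.65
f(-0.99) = -0.22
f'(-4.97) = 52.81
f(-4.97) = -30.69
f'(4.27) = 25.75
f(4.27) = -62.22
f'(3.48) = 8.03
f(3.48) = -75.31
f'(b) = 3*b^2 - 2*sqrt(2)*b + 2*b - 24 - sqrt(2)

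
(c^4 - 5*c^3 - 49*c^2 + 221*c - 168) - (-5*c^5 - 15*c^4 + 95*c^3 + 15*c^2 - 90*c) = 5*c^5 + 16*c^4 - 100*c^3 - 64*c^2 + 311*c - 168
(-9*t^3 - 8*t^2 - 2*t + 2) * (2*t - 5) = -18*t^4 + 29*t^3 + 36*t^2 + 14*t - 10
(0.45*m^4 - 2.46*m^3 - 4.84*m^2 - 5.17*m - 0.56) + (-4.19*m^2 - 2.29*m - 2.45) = 0.45*m^4 - 2.46*m^3 - 9.03*m^2 - 7.46*m - 3.01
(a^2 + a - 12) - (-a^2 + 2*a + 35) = 2*a^2 - a - 47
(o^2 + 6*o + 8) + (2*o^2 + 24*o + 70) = 3*o^2 + 30*o + 78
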